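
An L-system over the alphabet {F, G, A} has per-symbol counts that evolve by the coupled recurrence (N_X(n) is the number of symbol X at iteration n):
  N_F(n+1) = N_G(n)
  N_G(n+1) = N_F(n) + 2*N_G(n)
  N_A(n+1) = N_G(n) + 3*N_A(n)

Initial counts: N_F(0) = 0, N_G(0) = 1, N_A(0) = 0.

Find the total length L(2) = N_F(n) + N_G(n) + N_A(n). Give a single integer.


Answer: 12

Derivation:
Step 0: N_F=0, N_G=1, N_A=0, L=1
Step 1: N_F=1, N_G=2, N_A=1, L=4
Step 2: N_F=2, N_G=5, N_A=5, L=12


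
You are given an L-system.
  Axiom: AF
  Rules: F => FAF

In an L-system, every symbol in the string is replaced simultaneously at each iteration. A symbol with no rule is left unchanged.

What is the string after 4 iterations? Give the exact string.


Step 0: AF
Step 1: AFAF
Step 2: AFAFAFAF
Step 3: AFAFAFAFAFAFAFAF
Step 4: AFAFAFAFAFAFAFAFAFAFAFAFAFAFAFAF

Answer: AFAFAFAFAFAFAFAFAFAFAFAFAFAFAFAF


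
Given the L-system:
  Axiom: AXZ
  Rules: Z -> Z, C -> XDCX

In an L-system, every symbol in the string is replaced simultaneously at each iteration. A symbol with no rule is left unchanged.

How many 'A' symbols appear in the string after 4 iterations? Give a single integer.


Step 0: AXZ  (1 'A')
Step 1: AXZ  (1 'A')
Step 2: AXZ  (1 'A')
Step 3: AXZ  (1 'A')
Step 4: AXZ  (1 'A')

Answer: 1


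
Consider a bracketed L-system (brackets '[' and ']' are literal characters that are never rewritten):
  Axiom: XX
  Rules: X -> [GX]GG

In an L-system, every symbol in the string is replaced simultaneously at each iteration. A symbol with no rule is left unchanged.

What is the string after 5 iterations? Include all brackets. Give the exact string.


Answer: [G[G[G[G[GX]GG]GG]GG]GG]GG[G[G[G[G[GX]GG]GG]GG]GG]GG

Derivation:
Step 0: XX
Step 1: [GX]GG[GX]GG
Step 2: [G[GX]GG]GG[G[GX]GG]GG
Step 3: [G[G[GX]GG]GG]GG[G[G[GX]GG]GG]GG
Step 4: [G[G[G[GX]GG]GG]GG]GG[G[G[G[GX]GG]GG]GG]GG
Step 5: [G[G[G[G[GX]GG]GG]GG]GG]GG[G[G[G[G[GX]GG]GG]GG]GG]GG


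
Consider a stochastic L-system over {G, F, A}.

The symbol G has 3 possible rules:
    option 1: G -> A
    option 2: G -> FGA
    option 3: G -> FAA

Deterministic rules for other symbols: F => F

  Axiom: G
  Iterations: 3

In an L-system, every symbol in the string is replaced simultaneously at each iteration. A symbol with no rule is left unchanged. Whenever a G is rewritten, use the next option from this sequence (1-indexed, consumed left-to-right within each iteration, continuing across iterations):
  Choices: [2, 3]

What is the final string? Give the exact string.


Answer: FFAAA

Derivation:
Step 0: G
Step 1: FGA  (used choices [2])
Step 2: FFAAA  (used choices [3])
Step 3: FFAAA  (used choices [])


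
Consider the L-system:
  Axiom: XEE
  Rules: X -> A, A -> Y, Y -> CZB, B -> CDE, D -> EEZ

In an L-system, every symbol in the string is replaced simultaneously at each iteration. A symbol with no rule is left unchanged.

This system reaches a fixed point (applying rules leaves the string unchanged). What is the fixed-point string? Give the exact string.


Step 0: XEE
Step 1: AEE
Step 2: YEE
Step 3: CZBEE
Step 4: CZCDEEE
Step 5: CZCEEZEEE
Step 6: CZCEEZEEE  (unchanged — fixed point at step 5)

Answer: CZCEEZEEE


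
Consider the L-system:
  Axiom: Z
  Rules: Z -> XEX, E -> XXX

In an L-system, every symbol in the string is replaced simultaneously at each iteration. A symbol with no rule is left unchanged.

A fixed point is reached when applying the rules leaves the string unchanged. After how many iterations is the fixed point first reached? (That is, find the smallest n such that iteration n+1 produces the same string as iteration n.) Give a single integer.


Answer: 2

Derivation:
Step 0: Z
Step 1: XEX
Step 2: XXXXX
Step 3: XXXXX  (unchanged — fixed point at step 2)


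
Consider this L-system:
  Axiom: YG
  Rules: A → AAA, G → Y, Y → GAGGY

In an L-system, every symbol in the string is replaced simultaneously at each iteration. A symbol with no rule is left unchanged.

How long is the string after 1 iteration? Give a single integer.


Answer: 6

Derivation:
Step 0: length = 2
Step 1: length = 6


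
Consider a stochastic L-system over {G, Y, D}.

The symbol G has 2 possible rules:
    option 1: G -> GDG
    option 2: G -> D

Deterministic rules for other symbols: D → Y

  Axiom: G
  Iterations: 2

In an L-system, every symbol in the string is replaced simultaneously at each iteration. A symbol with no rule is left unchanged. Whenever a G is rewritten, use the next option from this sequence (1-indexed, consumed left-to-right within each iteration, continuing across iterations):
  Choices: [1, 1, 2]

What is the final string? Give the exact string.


Step 0: G
Step 1: GDG  (used choices [1])
Step 2: GDGYD  (used choices [1, 2])

Answer: GDGYD


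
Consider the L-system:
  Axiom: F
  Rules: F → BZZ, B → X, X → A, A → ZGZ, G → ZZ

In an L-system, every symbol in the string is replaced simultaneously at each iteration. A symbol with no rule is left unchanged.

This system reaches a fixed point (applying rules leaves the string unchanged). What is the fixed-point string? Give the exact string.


Answer: ZZZZZZ

Derivation:
Step 0: F
Step 1: BZZ
Step 2: XZZ
Step 3: AZZ
Step 4: ZGZZZ
Step 5: ZZZZZZ
Step 6: ZZZZZZ  (unchanged — fixed point at step 5)


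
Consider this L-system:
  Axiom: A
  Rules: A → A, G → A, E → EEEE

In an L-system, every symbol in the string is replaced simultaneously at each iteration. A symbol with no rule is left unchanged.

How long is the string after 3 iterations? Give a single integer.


Step 0: length = 1
Step 1: length = 1
Step 2: length = 1
Step 3: length = 1

Answer: 1


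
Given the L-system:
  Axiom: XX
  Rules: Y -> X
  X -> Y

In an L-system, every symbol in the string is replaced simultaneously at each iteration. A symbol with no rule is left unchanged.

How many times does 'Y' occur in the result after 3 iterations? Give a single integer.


Step 0: XX  (0 'Y')
Step 1: YY  (2 'Y')
Step 2: XX  (0 'Y')
Step 3: YY  (2 'Y')

Answer: 2


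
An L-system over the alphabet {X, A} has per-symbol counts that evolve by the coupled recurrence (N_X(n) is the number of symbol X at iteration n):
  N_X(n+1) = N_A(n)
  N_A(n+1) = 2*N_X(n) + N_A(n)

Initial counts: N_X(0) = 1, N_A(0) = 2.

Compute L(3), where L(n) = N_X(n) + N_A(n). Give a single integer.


Step 0: N_X=1, N_A=2, L=3
Step 1: N_X=2, N_A=4, L=6
Step 2: N_X=4, N_A=8, L=12
Step 3: N_X=8, N_A=16, L=24

Answer: 24


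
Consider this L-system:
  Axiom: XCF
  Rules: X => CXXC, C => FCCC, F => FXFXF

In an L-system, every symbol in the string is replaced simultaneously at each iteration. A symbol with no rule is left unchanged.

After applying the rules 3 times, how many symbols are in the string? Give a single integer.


Answer: 241

Derivation:
Step 0: length = 3
Step 1: length = 13
Step 2: length = 56
Step 3: length = 241


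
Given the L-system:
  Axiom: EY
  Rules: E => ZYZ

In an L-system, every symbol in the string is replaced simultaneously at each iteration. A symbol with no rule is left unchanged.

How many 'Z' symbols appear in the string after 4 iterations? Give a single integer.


Answer: 2

Derivation:
Step 0: EY  (0 'Z')
Step 1: ZYZY  (2 'Z')
Step 2: ZYZY  (2 'Z')
Step 3: ZYZY  (2 'Z')
Step 4: ZYZY  (2 'Z')


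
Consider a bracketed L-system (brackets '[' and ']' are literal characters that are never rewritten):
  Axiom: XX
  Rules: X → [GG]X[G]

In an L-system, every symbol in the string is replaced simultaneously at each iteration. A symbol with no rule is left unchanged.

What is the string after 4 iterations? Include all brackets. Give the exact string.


Answer: [GG][GG][GG][GG]X[G][G][G][G][GG][GG][GG][GG]X[G][G][G][G]

Derivation:
Step 0: XX
Step 1: [GG]X[G][GG]X[G]
Step 2: [GG][GG]X[G][G][GG][GG]X[G][G]
Step 3: [GG][GG][GG]X[G][G][G][GG][GG][GG]X[G][G][G]
Step 4: [GG][GG][GG][GG]X[G][G][G][G][GG][GG][GG][GG]X[G][G][G][G]


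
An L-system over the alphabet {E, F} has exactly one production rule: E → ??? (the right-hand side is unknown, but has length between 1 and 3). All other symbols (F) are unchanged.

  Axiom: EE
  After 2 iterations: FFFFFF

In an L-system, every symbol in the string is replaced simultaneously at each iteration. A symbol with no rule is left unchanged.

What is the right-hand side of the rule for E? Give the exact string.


Answer: FFF

Derivation:
Trying E → FFF:
  Step 0: EE
  Step 1: FFFFFF
  Step 2: FFFFFF
Matches the given result.


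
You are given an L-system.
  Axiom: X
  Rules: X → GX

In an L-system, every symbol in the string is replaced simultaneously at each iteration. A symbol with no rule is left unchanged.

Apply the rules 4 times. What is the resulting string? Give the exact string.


Answer: GGGGX

Derivation:
Step 0: X
Step 1: GX
Step 2: GGX
Step 3: GGGX
Step 4: GGGGX


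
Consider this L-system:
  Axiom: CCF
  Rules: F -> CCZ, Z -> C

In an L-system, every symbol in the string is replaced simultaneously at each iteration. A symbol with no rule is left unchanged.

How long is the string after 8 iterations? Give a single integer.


Step 0: length = 3
Step 1: length = 5
Step 2: length = 5
Step 3: length = 5
Step 4: length = 5
Step 5: length = 5
Step 6: length = 5
Step 7: length = 5
Step 8: length = 5

Answer: 5


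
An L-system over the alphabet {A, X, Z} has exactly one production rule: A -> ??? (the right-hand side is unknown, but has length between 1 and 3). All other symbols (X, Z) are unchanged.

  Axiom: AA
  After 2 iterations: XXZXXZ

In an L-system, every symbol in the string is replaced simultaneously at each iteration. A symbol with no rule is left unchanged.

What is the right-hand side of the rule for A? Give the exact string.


Answer: XXZ

Derivation:
Trying A -> XXZ:
  Step 0: AA
  Step 1: XXZXXZ
  Step 2: XXZXXZ
Matches the given result.


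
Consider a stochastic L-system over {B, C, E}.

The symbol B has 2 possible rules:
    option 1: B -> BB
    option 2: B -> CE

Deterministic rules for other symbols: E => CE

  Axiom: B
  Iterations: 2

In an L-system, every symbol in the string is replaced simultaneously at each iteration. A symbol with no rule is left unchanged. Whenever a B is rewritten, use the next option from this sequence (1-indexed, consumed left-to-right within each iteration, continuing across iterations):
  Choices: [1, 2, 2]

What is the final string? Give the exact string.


Step 0: B
Step 1: BB  (used choices [1])
Step 2: CECE  (used choices [2, 2])

Answer: CECE


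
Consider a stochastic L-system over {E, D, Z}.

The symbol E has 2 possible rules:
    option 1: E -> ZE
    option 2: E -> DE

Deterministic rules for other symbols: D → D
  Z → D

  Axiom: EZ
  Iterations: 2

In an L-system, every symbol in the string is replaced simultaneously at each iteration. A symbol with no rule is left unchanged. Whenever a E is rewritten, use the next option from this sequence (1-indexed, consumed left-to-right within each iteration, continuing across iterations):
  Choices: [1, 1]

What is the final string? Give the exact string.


Answer: DZED

Derivation:
Step 0: EZ
Step 1: ZED  (used choices [1])
Step 2: DZED  (used choices [1])


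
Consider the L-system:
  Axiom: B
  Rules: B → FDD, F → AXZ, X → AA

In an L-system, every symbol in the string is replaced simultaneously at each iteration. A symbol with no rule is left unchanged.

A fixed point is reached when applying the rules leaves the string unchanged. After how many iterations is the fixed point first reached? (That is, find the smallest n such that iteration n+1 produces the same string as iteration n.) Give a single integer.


Step 0: B
Step 1: FDD
Step 2: AXZDD
Step 3: AAAZDD
Step 4: AAAZDD  (unchanged — fixed point at step 3)

Answer: 3


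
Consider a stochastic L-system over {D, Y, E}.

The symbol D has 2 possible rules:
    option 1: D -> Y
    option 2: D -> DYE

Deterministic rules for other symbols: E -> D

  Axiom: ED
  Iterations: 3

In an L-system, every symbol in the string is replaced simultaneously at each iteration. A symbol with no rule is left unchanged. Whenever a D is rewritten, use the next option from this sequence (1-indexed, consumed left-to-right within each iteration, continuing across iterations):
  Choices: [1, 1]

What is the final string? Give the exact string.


Answer: YY

Derivation:
Step 0: ED
Step 1: DY  (used choices [1])
Step 2: YY  (used choices [1])
Step 3: YY  (used choices [])


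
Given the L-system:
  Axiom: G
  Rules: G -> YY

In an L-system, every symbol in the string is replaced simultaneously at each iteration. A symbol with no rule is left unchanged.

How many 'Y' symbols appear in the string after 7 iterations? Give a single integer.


Step 0: G  (0 'Y')
Step 1: YY  (2 'Y')
Step 2: YY  (2 'Y')
Step 3: YY  (2 'Y')
Step 4: YY  (2 'Y')
Step 5: YY  (2 'Y')
Step 6: YY  (2 'Y')
Step 7: YY  (2 'Y')

Answer: 2


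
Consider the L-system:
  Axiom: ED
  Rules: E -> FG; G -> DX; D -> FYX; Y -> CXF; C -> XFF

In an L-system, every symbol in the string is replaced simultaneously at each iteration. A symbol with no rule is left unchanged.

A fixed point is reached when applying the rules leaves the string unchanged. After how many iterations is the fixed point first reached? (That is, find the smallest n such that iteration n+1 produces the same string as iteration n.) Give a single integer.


Answer: 5

Derivation:
Step 0: ED
Step 1: FGFYX
Step 2: FDXFCXFX
Step 3: FFYXXFXFFXFX
Step 4: FFCXFXXFXFFXFX
Step 5: FFXFFXFXXFXFFXFX
Step 6: FFXFFXFXXFXFFXFX  (unchanged — fixed point at step 5)


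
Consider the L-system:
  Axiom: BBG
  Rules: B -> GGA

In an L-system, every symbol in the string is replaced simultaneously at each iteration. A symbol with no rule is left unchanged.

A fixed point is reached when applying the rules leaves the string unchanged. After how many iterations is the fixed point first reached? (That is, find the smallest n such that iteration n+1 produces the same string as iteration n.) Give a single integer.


Step 0: BBG
Step 1: GGAGGAG
Step 2: GGAGGAG  (unchanged — fixed point at step 1)

Answer: 1


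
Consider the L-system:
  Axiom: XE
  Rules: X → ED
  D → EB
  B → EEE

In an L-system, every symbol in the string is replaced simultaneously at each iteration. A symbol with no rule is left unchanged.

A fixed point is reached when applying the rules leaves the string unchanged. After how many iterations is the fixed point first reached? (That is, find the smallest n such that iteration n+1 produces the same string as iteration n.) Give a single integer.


Answer: 3

Derivation:
Step 0: XE
Step 1: EDE
Step 2: EEBE
Step 3: EEEEEE
Step 4: EEEEEE  (unchanged — fixed point at step 3)


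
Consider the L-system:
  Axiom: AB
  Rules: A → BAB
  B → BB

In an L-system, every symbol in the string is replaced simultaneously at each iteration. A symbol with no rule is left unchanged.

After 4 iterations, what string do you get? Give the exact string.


Step 0: AB
Step 1: BABBB
Step 2: BBBABBBBBBB
Step 3: BBBBBBBABBBBBBBBBBBBBBB
Step 4: BBBBBBBBBBBBBBBABBBBBBBBBBBBBBBBBBBBBBBBBBBBBBB

Answer: BBBBBBBBBBBBBBBABBBBBBBBBBBBBBBBBBBBBBBBBBBBBBB


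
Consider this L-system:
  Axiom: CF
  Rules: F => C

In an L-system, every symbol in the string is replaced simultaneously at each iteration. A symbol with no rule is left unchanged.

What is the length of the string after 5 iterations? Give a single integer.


Answer: 2

Derivation:
Step 0: length = 2
Step 1: length = 2
Step 2: length = 2
Step 3: length = 2
Step 4: length = 2
Step 5: length = 2


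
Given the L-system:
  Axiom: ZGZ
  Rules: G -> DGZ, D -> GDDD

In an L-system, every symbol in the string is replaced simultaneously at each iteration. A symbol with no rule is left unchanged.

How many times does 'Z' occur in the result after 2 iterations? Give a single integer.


Step 0: ZGZ  (2 'Z')
Step 1: ZDGZZ  (3 'Z')
Step 2: ZGDDDDGZZZ  (4 'Z')

Answer: 4


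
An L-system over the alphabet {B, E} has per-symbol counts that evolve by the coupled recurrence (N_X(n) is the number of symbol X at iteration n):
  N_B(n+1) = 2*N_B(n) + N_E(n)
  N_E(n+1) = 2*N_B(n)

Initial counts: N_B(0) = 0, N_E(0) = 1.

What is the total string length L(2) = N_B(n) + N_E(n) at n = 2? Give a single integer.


Step 0: N_B=0, N_E=1, L=1
Step 1: N_B=1, N_E=0, L=1
Step 2: N_B=2, N_E=2, L=4

Answer: 4


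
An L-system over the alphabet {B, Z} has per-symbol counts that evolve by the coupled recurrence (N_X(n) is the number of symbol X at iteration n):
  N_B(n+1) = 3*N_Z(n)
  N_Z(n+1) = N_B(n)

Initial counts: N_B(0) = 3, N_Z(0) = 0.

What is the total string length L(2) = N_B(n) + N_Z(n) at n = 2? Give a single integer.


Step 0: N_B=3, N_Z=0, L=3
Step 1: N_B=0, N_Z=3, L=3
Step 2: N_B=9, N_Z=0, L=9

Answer: 9


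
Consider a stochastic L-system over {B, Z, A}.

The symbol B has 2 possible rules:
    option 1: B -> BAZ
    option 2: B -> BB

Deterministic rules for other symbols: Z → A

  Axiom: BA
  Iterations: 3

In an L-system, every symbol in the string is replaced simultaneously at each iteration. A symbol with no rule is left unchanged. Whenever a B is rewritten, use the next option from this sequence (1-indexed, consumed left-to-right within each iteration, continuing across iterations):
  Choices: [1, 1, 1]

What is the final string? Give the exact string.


Answer: BAZAAAAA

Derivation:
Step 0: BA
Step 1: BAZA  (used choices [1])
Step 2: BAZAAA  (used choices [1])
Step 3: BAZAAAAA  (used choices [1])


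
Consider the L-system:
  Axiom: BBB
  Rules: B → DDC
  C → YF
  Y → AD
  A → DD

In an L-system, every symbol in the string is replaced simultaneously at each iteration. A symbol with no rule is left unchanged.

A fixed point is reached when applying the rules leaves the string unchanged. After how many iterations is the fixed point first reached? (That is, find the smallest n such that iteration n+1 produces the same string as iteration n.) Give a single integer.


Step 0: BBB
Step 1: DDCDDCDDC
Step 2: DDYFDDYFDDYF
Step 3: DDADFDDADFDDADF
Step 4: DDDDDFDDDDDFDDDDDF
Step 5: DDDDDFDDDDDFDDDDDF  (unchanged — fixed point at step 4)

Answer: 4


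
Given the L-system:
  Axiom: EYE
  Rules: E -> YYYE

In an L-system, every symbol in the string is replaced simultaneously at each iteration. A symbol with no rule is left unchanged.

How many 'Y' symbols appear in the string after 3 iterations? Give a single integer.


Step 0: EYE  (1 'Y')
Step 1: YYYEYYYYE  (7 'Y')
Step 2: YYYYYYEYYYYYYYE  (13 'Y')
Step 3: YYYYYYYYYEYYYYYYYYYYE  (19 'Y')

Answer: 19


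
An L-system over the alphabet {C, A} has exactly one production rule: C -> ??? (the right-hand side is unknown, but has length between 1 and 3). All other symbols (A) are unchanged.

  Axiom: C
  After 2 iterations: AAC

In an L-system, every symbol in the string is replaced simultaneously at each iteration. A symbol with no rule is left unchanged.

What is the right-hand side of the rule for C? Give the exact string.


Trying C -> AC:
  Step 0: C
  Step 1: AC
  Step 2: AAC
Matches the given result.

Answer: AC


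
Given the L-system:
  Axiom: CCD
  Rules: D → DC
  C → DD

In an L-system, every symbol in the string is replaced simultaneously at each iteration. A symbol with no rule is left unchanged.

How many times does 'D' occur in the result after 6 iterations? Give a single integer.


Step 0: CCD  (1 'D')
Step 1: DDDDDC  (5 'D')
Step 2: DCDCDCDCDCDD  (7 'D')
Step 3: DCDDDCDDDCDDDCDDDCDDDCDC  (17 'D')
Step 4: DCDDDCDCDCDDDCDCDCDDDCDCDCDDDCDCDCDDDCDCDCDDDCDD  (31 'D')
Step 5: DCDDDCDCDCDDDCDDDCDDDCDCDCDDDCDDDCDDDCDCDCDDDCDDDCDDDCDCDCDDDCDDDCDDDCDCDCDDDCDDDCDDDCDCDCDDDCDC  (65 'D')
Step 6: DCDDDCDCDCDDDCDDDCDDDCDCDCDDDCDCDCDDDCDCDCDDDCDDDCDDDCDCDCDDDCDCDCDDDCDCDCDDDCDDDCDDDCDCDCDDDCDCDCDDDCDCDCDDDCDDDCDDDCDCDCDDDCDCDCDDDCDCDCDDDCDDDCDDDCDCDCDDDCDCDCDDDCDCDCDDDCDDDCDDDCDCDCDDDCDD  (127 'D')

Answer: 127


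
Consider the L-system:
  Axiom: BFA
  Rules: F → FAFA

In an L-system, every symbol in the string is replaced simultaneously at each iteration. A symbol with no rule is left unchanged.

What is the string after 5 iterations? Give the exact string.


Answer: BFAFAAFAFAAAFAFAAFAFAAAAFAFAAFAFAAAFAFAAFAFAAAAAFAFAAFAFAAAFAFAAFAFAAAAFAFAAFAFAAAFAFAAFAFAAAAAA

Derivation:
Step 0: BFA
Step 1: BFAFAA
Step 2: BFAFAAFAFAAA
Step 3: BFAFAAFAFAAAFAFAAFAFAAAA
Step 4: BFAFAAFAFAAAFAFAAFAFAAAAFAFAAFAFAAAFAFAAFAFAAAAA
Step 5: BFAFAAFAFAAAFAFAAFAFAAAAFAFAAFAFAAAFAFAAFAFAAAAAFAFAAFAFAAAFAFAAFAFAAAAFAFAAFAFAAAFAFAAFAFAAAAAA


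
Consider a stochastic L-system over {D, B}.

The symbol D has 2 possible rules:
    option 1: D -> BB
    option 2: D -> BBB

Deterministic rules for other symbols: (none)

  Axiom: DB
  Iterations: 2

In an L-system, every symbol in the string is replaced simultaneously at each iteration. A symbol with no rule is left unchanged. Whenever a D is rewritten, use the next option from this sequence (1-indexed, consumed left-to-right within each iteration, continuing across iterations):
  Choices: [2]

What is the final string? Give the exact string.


Answer: BBBB

Derivation:
Step 0: DB
Step 1: BBBB  (used choices [2])
Step 2: BBBB  (used choices [])


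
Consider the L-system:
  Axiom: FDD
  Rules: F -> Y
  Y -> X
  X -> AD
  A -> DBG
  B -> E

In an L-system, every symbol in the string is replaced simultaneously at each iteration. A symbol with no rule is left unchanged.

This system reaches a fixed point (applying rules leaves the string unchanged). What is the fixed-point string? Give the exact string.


Step 0: FDD
Step 1: YDD
Step 2: XDD
Step 3: ADDD
Step 4: DBGDDD
Step 5: DEGDDD
Step 6: DEGDDD  (unchanged — fixed point at step 5)

Answer: DEGDDD


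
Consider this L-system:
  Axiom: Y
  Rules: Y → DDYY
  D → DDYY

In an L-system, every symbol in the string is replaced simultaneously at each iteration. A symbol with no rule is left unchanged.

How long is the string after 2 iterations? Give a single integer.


Answer: 16

Derivation:
Step 0: length = 1
Step 1: length = 4
Step 2: length = 16


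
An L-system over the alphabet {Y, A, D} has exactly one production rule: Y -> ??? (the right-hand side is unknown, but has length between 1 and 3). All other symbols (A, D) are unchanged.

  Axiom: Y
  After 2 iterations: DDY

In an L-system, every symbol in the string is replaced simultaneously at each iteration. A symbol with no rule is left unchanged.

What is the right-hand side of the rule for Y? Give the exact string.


Answer: DY

Derivation:
Trying Y -> DY:
  Step 0: Y
  Step 1: DY
  Step 2: DDY
Matches the given result.


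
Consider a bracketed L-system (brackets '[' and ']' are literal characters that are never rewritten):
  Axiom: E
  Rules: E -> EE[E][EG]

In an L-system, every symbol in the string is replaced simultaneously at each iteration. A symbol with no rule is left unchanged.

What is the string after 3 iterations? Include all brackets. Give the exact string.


Step 0: E
Step 1: EE[E][EG]
Step 2: EE[E][EG]EE[E][EG][EE[E][EG]][EE[E][EG]G]
Step 3: EE[E][EG]EE[E][EG][EE[E][EG]][EE[E][EG]G]EE[E][EG]EE[E][EG][EE[E][EG]][EE[E][EG]G][EE[E][EG]EE[E][EG][EE[E][EG]][EE[E][EG]G]][EE[E][EG]EE[E][EG][EE[E][EG]][EE[E][EG]G]G]

Answer: EE[E][EG]EE[E][EG][EE[E][EG]][EE[E][EG]G]EE[E][EG]EE[E][EG][EE[E][EG]][EE[E][EG]G][EE[E][EG]EE[E][EG][EE[E][EG]][EE[E][EG]G]][EE[E][EG]EE[E][EG][EE[E][EG]][EE[E][EG]G]G]


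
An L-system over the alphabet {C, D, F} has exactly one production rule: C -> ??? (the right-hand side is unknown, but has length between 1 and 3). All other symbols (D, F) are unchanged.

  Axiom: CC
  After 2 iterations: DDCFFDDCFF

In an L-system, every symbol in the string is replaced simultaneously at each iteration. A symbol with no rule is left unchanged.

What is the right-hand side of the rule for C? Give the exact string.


Trying C -> DCF:
  Step 0: CC
  Step 1: DCFDCF
  Step 2: DDCFFDDCFF
Matches the given result.

Answer: DCF


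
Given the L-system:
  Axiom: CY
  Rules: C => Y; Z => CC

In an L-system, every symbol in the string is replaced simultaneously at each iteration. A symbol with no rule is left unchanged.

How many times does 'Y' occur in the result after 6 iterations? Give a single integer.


Answer: 2

Derivation:
Step 0: CY  (1 'Y')
Step 1: YY  (2 'Y')
Step 2: YY  (2 'Y')
Step 3: YY  (2 'Y')
Step 4: YY  (2 'Y')
Step 5: YY  (2 'Y')
Step 6: YY  (2 'Y')


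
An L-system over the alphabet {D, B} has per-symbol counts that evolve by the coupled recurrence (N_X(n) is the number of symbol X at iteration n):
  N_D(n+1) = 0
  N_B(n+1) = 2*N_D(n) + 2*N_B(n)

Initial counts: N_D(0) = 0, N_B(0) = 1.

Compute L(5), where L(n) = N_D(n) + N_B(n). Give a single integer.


Step 0: N_D=0, N_B=1, L=1
Step 1: N_D=0, N_B=2, L=2
Step 2: N_D=0, N_B=4, L=4
Step 3: N_D=0, N_B=8, L=8
Step 4: N_D=0, N_B=16, L=16
Step 5: N_D=0, N_B=32, L=32

Answer: 32


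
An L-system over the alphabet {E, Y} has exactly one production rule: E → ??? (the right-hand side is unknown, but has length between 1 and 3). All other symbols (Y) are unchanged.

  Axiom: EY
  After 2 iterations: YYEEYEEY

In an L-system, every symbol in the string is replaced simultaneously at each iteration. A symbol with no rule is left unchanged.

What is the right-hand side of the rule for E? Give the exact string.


Trying E → YEE:
  Step 0: EY
  Step 1: YEEY
  Step 2: YYEEYEEY
Matches the given result.

Answer: YEE


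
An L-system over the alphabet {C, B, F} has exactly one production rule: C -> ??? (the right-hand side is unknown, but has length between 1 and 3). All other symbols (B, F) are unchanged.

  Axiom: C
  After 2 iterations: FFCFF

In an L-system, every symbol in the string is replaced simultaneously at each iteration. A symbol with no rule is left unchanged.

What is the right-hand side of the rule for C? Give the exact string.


Answer: FCF

Derivation:
Trying C -> FCF:
  Step 0: C
  Step 1: FCF
  Step 2: FFCFF
Matches the given result.


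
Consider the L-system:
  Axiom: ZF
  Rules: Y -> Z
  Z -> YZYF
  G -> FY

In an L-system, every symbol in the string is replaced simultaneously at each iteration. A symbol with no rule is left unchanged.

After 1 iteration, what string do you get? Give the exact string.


Step 0: ZF
Step 1: YZYFF

Answer: YZYFF


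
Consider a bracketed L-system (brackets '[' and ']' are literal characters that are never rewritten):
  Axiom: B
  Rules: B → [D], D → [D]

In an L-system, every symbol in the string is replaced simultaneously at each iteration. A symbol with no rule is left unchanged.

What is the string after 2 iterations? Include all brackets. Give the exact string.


Step 0: B
Step 1: [D]
Step 2: [[D]]

Answer: [[D]]


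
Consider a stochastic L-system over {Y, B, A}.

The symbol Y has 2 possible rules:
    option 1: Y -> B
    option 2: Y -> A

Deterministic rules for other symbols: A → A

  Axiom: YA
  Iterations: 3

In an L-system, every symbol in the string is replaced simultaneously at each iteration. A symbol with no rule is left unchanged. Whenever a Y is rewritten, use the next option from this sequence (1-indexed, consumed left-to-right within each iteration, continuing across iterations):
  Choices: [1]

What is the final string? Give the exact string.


Answer: BA

Derivation:
Step 0: YA
Step 1: BA  (used choices [1])
Step 2: BA  (used choices [])
Step 3: BA  (used choices [])


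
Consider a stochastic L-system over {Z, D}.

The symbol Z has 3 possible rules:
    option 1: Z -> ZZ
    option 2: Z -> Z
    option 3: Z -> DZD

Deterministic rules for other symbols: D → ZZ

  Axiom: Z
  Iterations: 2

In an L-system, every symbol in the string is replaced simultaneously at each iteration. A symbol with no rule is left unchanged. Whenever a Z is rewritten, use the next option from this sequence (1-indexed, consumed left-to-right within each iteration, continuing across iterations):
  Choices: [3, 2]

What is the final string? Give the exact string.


Step 0: Z
Step 1: DZD  (used choices [3])
Step 2: ZZZZZ  (used choices [2])

Answer: ZZZZZ


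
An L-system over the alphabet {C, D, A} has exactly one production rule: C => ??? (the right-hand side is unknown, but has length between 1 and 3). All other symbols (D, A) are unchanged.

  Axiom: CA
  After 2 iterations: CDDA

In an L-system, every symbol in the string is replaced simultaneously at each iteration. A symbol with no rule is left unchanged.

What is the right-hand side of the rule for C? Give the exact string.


Answer: CD

Derivation:
Trying C => CD:
  Step 0: CA
  Step 1: CDA
  Step 2: CDDA
Matches the given result.


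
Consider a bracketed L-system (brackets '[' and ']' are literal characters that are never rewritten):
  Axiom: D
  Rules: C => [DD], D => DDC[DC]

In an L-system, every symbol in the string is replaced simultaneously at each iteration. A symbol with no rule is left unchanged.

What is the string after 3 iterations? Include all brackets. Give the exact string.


Step 0: D
Step 1: DDC[DC]
Step 2: DDC[DC]DDC[DC][DD][DDC[DC][DD]]
Step 3: DDC[DC]DDC[DC][DD][DDC[DC][DD]]DDC[DC]DDC[DC][DD][DDC[DC][DD]][DDC[DC]DDC[DC]][DDC[DC]DDC[DC][DD][DDC[DC][DD]][DDC[DC]DDC[DC]]]

Answer: DDC[DC]DDC[DC][DD][DDC[DC][DD]]DDC[DC]DDC[DC][DD][DDC[DC][DD]][DDC[DC]DDC[DC]][DDC[DC]DDC[DC][DD][DDC[DC][DD]][DDC[DC]DDC[DC]]]


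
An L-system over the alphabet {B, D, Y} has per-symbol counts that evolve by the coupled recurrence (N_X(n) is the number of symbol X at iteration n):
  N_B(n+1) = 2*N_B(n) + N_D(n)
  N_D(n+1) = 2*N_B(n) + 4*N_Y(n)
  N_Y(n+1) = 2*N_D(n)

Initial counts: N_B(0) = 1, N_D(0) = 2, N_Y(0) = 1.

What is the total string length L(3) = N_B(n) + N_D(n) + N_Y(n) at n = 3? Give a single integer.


Answer: 176

Derivation:
Step 0: N_B=1, N_D=2, N_Y=1, L=4
Step 1: N_B=4, N_D=6, N_Y=4, L=14
Step 2: N_B=14, N_D=24, N_Y=12, L=50
Step 3: N_B=52, N_D=76, N_Y=48, L=176


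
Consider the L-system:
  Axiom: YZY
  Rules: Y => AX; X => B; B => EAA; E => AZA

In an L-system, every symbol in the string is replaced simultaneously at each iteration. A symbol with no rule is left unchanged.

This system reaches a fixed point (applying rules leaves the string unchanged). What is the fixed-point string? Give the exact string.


Answer: AAZAAAZAAZAAA

Derivation:
Step 0: YZY
Step 1: AXZAX
Step 2: ABZAB
Step 3: AEAAZAEAA
Step 4: AAZAAAZAAZAAA
Step 5: AAZAAAZAAZAAA  (unchanged — fixed point at step 4)


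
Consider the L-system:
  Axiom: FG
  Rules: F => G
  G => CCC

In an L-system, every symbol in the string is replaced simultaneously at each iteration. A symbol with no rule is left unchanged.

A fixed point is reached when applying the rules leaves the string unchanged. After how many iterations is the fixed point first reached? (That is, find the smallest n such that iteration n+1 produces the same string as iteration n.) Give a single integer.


Step 0: FG
Step 1: GCCC
Step 2: CCCCCC
Step 3: CCCCCC  (unchanged — fixed point at step 2)

Answer: 2


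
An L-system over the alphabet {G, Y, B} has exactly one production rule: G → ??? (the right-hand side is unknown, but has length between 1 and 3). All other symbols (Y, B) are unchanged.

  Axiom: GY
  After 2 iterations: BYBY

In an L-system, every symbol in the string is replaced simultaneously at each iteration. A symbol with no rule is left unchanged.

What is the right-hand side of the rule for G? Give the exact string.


Answer: BYB

Derivation:
Trying G → BYB:
  Step 0: GY
  Step 1: BYBY
  Step 2: BYBY
Matches the given result.


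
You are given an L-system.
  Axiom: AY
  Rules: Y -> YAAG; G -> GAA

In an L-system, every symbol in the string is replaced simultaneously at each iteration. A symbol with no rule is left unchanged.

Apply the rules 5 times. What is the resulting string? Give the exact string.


Answer: AYAAGAAGAAAAGAAAAAAGAAAAAAAAGAAAAAAAA

Derivation:
Step 0: AY
Step 1: AYAAG
Step 2: AYAAGAAGAA
Step 3: AYAAGAAGAAAAGAAAA
Step 4: AYAAGAAGAAAAGAAAAAAGAAAAAA
Step 5: AYAAGAAGAAAAGAAAAAAGAAAAAAAAGAAAAAAAA


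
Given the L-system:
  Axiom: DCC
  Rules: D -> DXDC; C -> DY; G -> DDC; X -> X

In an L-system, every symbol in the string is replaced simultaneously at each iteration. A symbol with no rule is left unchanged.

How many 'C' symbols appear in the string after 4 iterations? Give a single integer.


Step 0: DCC  (2 'C')
Step 1: DXDCDYDY  (1 'C')
Step 2: DXDCXDXDCDYDXDCYDXDCY  (4 'C')
Step 3: DXDCXDXDCDYXDXDCXDXDCDYDXDCYDXDCXDXDCDYYDXDCXDXDCDYY  (9 'C')
Step 4: DXDCXDXDCDYXDXDCXDXDCDYDXDCYXDXDCXDXDCDYXDXDCXDXDCDYDXDCYDXDCXDXDCDYYDXDCXDXDCDYXDXDCXDXDCDYDXDCYYDXDCXDXDCDYXDXDCXDXDCDYDXDCYY  (22 'C')

Answer: 22


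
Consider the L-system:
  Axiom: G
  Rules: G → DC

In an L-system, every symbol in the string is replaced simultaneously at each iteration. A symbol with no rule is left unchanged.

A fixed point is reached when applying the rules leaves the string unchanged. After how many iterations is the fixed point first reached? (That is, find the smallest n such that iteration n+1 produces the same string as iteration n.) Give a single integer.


Answer: 1

Derivation:
Step 0: G
Step 1: DC
Step 2: DC  (unchanged — fixed point at step 1)


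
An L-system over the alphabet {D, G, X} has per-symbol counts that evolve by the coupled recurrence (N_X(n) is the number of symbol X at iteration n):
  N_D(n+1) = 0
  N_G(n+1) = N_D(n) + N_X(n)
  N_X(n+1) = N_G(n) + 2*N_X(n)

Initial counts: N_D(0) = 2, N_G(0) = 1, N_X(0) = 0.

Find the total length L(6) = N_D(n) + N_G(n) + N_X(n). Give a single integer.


Answer: 181

Derivation:
Step 0: N_D=2, N_G=1, N_X=0, L=3
Step 1: N_D=0, N_G=2, N_X=1, L=3
Step 2: N_D=0, N_G=1, N_X=4, L=5
Step 3: N_D=0, N_G=4, N_X=9, L=13
Step 4: N_D=0, N_G=9, N_X=22, L=31
Step 5: N_D=0, N_G=22, N_X=53, L=75
Step 6: N_D=0, N_G=53, N_X=128, L=181


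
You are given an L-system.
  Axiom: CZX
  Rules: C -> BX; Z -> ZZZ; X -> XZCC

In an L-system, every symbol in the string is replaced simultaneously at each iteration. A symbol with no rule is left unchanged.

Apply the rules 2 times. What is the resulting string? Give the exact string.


Step 0: CZX
Step 1: BXZZZXZCC
Step 2: BXZCCZZZZZZZZZXZCCZZZBXBX

Answer: BXZCCZZZZZZZZZXZCCZZZBXBX


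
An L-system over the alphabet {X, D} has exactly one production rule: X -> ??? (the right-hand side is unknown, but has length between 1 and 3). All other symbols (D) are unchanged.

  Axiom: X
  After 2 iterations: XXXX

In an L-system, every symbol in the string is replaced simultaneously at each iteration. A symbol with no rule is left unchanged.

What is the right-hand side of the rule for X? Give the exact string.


Trying X -> XX:
  Step 0: X
  Step 1: XX
  Step 2: XXXX
Matches the given result.

Answer: XX


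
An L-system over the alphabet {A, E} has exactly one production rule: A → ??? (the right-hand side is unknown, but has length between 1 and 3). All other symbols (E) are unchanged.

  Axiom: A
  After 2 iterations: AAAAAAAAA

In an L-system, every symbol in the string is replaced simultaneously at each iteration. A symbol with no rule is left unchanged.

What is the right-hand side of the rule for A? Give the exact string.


Trying A → AAA:
  Step 0: A
  Step 1: AAA
  Step 2: AAAAAAAAA
Matches the given result.

Answer: AAA


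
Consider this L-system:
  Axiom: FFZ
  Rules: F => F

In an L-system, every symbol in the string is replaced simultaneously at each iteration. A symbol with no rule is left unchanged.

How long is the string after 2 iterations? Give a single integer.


Answer: 3

Derivation:
Step 0: length = 3
Step 1: length = 3
Step 2: length = 3


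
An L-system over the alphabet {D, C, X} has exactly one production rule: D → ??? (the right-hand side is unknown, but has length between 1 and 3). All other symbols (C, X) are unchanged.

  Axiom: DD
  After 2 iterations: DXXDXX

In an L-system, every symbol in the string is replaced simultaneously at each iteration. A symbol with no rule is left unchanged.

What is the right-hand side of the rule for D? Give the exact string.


Trying D → DX:
  Step 0: DD
  Step 1: DXDX
  Step 2: DXXDXX
Matches the given result.

Answer: DX


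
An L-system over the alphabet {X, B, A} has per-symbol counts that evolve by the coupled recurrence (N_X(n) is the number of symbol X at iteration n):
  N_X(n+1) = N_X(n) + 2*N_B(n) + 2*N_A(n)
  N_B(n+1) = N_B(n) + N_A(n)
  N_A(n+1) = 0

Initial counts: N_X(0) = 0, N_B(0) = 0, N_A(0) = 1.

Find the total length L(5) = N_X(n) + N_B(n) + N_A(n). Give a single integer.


Answer: 11

Derivation:
Step 0: N_X=0, N_B=0, N_A=1, L=1
Step 1: N_X=2, N_B=1, N_A=0, L=3
Step 2: N_X=4, N_B=1, N_A=0, L=5
Step 3: N_X=6, N_B=1, N_A=0, L=7
Step 4: N_X=8, N_B=1, N_A=0, L=9
Step 5: N_X=10, N_B=1, N_A=0, L=11


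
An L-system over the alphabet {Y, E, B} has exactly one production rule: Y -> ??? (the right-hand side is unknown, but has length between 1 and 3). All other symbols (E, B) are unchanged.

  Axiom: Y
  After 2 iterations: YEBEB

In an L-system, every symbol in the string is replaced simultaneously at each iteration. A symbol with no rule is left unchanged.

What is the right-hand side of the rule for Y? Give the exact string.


Trying Y -> YEB:
  Step 0: Y
  Step 1: YEB
  Step 2: YEBEB
Matches the given result.

Answer: YEB


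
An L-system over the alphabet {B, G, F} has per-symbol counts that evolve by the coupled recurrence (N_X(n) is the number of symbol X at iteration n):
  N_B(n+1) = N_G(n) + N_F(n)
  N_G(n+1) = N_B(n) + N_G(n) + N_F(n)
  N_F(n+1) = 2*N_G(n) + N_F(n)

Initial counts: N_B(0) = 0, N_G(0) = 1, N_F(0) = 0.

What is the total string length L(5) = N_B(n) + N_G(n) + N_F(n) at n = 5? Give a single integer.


Answer: 249

Derivation:
Step 0: N_B=0, N_G=1, N_F=0, L=1
Step 1: N_B=1, N_G=1, N_F=2, L=4
Step 2: N_B=3, N_G=4, N_F=4, L=11
Step 3: N_B=8, N_G=11, N_F=12, L=31
Step 4: N_B=23, N_G=31, N_F=34, L=88
Step 5: N_B=65, N_G=88, N_F=96, L=249


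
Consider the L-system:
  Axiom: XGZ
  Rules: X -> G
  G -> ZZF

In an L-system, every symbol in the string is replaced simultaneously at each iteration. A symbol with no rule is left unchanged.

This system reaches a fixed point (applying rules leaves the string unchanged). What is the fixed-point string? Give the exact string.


Answer: ZZFZZFZ

Derivation:
Step 0: XGZ
Step 1: GZZFZ
Step 2: ZZFZZFZ
Step 3: ZZFZZFZ  (unchanged — fixed point at step 2)


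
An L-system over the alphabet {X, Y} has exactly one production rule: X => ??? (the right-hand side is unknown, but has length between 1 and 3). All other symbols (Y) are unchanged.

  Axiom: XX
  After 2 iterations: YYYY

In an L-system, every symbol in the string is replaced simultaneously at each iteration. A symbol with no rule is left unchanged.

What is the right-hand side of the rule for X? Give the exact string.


Trying X => YY:
  Step 0: XX
  Step 1: YYYY
  Step 2: YYYY
Matches the given result.

Answer: YY


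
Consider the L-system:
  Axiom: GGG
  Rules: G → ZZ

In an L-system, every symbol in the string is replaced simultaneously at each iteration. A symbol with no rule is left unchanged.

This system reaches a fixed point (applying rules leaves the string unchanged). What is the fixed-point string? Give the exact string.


Step 0: GGG
Step 1: ZZZZZZ
Step 2: ZZZZZZ  (unchanged — fixed point at step 1)

Answer: ZZZZZZ


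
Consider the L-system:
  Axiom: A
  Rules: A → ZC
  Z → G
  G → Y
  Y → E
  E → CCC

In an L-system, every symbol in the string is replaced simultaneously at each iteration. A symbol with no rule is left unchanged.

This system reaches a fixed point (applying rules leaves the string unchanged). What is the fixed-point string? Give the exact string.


Answer: CCCC

Derivation:
Step 0: A
Step 1: ZC
Step 2: GC
Step 3: YC
Step 4: EC
Step 5: CCCC
Step 6: CCCC  (unchanged — fixed point at step 5)


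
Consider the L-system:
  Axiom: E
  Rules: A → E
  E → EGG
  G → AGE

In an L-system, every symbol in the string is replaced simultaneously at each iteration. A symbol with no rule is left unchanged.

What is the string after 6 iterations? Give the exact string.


Answer: EGGAGEAGEEAGEEGGEAGEEGGEGGEAGEEGGEGGAGEAGEEGGEAGEEGGEGGAGEAGEEGGAGEAGEEGGEAGEEGGEGGAGEAGEEGGAGEAGEEAGEEGGEAGEEGGEGGAGEAGEEGGEAGEEGGEGGAGEAGEEGGAGEAGEEAGEEGGEAGEEGGEGGAGEAGEEAGEEGGEAGEEGGEGGAGEAGEEGGEAGEEGGEGGAGEAGEEGGAGEAGEEAGEEGGEAGEEGGEGGAGEAGEEAGEEGGEAGEEGGEGGEAGEEGGEGGAGEAGEEGGEAGEEGGEGGAGEAGEEGGAGEAGEEAGEEGGEAGEEGGEGGAGEAGEEGGEAGEEGGEGGAGEAGEEGGAGEAGEEAGEEGGEAGEEGGEGGAGEAGEEAGEEGGEAGEEGGEGGEAGEEGGEGGAGEAGEEGGEAGEEGGEGGAGEAGE

Derivation:
Step 0: E
Step 1: EGG
Step 2: EGGAGEAGE
Step 3: EGGAGEAGEEAGEEGGEAGEEGG
Step 4: EGGAGEAGEEAGEEGGEAGEEGGEGGEAGEEGGEGGAGEAGEEGGEAGEEGGEGGAGEAGE
Step 5: EGGAGEAGEEAGEEGGEAGEEGGEGGEAGEEGGEGGAGEAGEEGGEAGEEGGEGGAGEAGEEGGAGEAGEEGGEAGEEGGEGGAGEAGEEGGAGEAGEEAGEEGGEAGEEGGEGGAGEAGEEGGEAGEEGGEGGAGEAGEEGGAGEAGEEAGEEGGEAGEEGG
Step 6: EGGAGEAGEEAGEEGGEAGEEGGEGGEAGEEGGEGGAGEAGEEGGEAGEEGGEGGAGEAGEEGGAGEAGEEGGEAGEEGGEGGAGEAGEEGGAGEAGEEAGEEGGEAGEEGGEGGAGEAGEEGGEAGEEGGEGGAGEAGEEGGAGEAGEEAGEEGGEAGEEGGEGGAGEAGEEAGEEGGEAGEEGGEGGAGEAGEEGGEAGEEGGEGGAGEAGEEGGAGEAGEEAGEEGGEAGEEGGEGGAGEAGEEAGEEGGEAGEEGGEGGEAGEEGGEGGAGEAGEEGGEAGEEGGEGGAGEAGEEGGAGEAGEEAGEEGGEAGEEGGEGGAGEAGEEGGEAGEEGGEGGAGEAGEEGGAGEAGEEAGEEGGEAGEEGGEGGAGEAGEEAGEEGGEAGEEGGEGGEAGEEGGEGGAGEAGEEGGEAGEEGGEGGAGEAGE
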